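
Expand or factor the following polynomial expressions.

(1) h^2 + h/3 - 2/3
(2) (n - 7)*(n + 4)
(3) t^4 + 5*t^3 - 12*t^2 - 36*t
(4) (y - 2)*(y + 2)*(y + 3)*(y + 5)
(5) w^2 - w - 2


(1) = (h - 2/3)*(h + 1)
(2) = n^2 - 3*n - 28
(3) = t*(t - 3)*(t + 2)*(t + 6)
(4) = y^4 + 8*y^3 + 11*y^2 - 32*y - 60
(5) = (w - 2)*(w + 1)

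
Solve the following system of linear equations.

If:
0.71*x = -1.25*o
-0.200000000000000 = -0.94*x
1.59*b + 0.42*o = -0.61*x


Then:
b = -0.05
o = -0.12
x = 0.21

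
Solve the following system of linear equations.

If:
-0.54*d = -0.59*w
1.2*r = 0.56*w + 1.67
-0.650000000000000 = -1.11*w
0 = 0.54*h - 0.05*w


Then:
d = 0.64
h = 0.05
r = 1.66
w = 0.59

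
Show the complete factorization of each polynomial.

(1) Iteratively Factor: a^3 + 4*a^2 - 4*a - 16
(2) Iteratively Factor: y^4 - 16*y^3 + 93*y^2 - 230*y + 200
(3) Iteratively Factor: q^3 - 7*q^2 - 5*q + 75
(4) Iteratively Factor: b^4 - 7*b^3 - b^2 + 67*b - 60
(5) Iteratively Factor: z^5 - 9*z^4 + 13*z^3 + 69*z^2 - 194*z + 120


(1) = (a - 2)*(a^2 + 6*a + 8) = (a - 2)*(a + 2)*(a + 4)
(2) = (y - 4)*(y^3 - 12*y^2 + 45*y - 50) = (y - 5)*(y - 4)*(y^2 - 7*y + 10) = (y - 5)^2*(y - 4)*(y - 2)
(3) = (q - 5)*(q^2 - 2*q - 15) = (q - 5)*(q + 3)*(q - 5)
(4) = (b - 5)*(b^3 - 2*b^2 - 11*b + 12) = (b - 5)*(b - 1)*(b^2 - b - 12) = (b - 5)*(b - 4)*(b - 1)*(b + 3)
(5) = (z - 4)*(z^4 - 5*z^3 - 7*z^2 + 41*z - 30) = (z - 4)*(z - 1)*(z^3 - 4*z^2 - 11*z + 30) = (z - 4)*(z - 2)*(z - 1)*(z^2 - 2*z - 15) = (z - 5)*(z - 4)*(z - 2)*(z - 1)*(z + 3)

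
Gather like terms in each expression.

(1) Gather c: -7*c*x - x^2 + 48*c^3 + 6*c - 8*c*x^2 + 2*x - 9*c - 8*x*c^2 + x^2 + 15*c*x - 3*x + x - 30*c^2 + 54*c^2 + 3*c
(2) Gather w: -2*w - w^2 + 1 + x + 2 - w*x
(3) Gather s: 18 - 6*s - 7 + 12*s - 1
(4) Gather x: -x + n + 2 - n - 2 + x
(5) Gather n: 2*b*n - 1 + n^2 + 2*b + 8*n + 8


(1) = 48*c^3 + c^2*(24 - 8*x) + c*(-8*x^2 + 8*x)
(2) = -w^2 + w*(-x - 2) + x + 3
(3) = 6*s + 10
(4) = 0
(5) = 2*b + n^2 + n*(2*b + 8) + 7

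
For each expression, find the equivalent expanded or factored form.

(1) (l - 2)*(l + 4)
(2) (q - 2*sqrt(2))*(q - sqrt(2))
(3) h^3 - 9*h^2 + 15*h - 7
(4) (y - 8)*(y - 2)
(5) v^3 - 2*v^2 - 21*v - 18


(1) = l^2 + 2*l - 8
(2) = q^2 - 3*sqrt(2)*q + 4
(3) = (h - 7)*(h - 1)^2
(4) = y^2 - 10*y + 16
(5) = (v - 6)*(v + 1)*(v + 3)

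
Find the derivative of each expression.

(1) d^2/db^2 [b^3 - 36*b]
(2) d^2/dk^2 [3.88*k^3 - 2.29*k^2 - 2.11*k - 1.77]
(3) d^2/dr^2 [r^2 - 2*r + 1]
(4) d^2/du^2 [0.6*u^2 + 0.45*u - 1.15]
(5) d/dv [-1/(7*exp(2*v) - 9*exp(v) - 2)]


(1) = 6*b
(2) = 23.28*k - 4.58
(3) = 2
(4) = 1.20000000000000
(5) = (14*exp(v) - 9)*exp(v)/(-7*exp(2*v) + 9*exp(v) + 2)^2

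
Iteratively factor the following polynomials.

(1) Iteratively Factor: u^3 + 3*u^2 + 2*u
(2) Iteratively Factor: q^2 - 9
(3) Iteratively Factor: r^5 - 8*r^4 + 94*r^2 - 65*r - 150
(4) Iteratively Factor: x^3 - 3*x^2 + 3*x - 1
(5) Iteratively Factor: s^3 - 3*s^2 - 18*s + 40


(1) = (u + 1)*(u^2 + 2*u) = (u + 1)*(u + 2)*(u)
(2) = (q + 3)*(q - 3)
(3) = (r - 5)*(r^4 - 3*r^3 - 15*r^2 + 19*r + 30) = (r - 5)^2*(r^3 + 2*r^2 - 5*r - 6) = (r - 5)^2*(r - 2)*(r^2 + 4*r + 3) = (r - 5)^2*(r - 2)*(r + 1)*(r + 3)
(4) = (x - 1)*(x^2 - 2*x + 1) = (x - 1)^2*(x - 1)
(5) = (s - 5)*(s^2 + 2*s - 8) = (s - 5)*(s - 2)*(s + 4)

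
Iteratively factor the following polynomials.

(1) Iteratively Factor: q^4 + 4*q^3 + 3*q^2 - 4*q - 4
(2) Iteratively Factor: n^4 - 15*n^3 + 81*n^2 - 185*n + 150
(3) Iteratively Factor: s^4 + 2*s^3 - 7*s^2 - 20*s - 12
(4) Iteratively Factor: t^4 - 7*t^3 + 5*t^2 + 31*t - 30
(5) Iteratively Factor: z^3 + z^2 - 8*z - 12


(1) = (q - 1)*(q^3 + 5*q^2 + 8*q + 4) = (q - 1)*(q + 1)*(q^2 + 4*q + 4) = (q - 1)*(q + 1)*(q + 2)*(q + 2)
(2) = (n - 5)*(n^3 - 10*n^2 + 31*n - 30) = (n - 5)*(n - 2)*(n^2 - 8*n + 15) = (n - 5)*(n - 3)*(n - 2)*(n - 5)
(3) = (s - 3)*(s^3 + 5*s^2 + 8*s + 4) = (s - 3)*(s + 2)*(s^2 + 3*s + 2) = (s - 3)*(s + 2)^2*(s + 1)
(4) = (t - 1)*(t^3 - 6*t^2 - t + 30) = (t - 5)*(t - 1)*(t^2 - t - 6) = (t - 5)*(t - 3)*(t - 1)*(t + 2)
(5) = (z + 2)*(z^2 - z - 6) = (z - 3)*(z + 2)*(z + 2)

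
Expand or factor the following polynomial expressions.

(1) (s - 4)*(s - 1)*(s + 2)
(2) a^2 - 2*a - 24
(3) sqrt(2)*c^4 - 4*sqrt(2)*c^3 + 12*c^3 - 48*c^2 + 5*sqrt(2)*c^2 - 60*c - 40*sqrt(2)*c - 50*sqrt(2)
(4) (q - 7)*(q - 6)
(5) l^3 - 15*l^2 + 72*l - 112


(1) = s^3 - 3*s^2 - 6*s + 8
(2) = (a - 6)*(a + 4)
(3) = (c - 5)*(c + sqrt(2))*(c + 5*sqrt(2))*(sqrt(2)*c + sqrt(2))
(4) = q^2 - 13*q + 42
(5) = (l - 7)*(l - 4)^2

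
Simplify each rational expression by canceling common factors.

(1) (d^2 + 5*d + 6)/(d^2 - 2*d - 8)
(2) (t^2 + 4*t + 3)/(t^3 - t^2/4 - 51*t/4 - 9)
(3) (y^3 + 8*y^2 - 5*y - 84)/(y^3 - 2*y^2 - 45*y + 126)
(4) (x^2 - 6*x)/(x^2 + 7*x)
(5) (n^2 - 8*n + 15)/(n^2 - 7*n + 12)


(1) = (d + 3)/(d - 4)
(2) = (4*t + 4)/(4*t^2 - 13*t - 12)
(3) = (y + 4)/(y - 6)
(4) = (x - 6)/(x + 7)
(5) = (n - 5)/(n - 4)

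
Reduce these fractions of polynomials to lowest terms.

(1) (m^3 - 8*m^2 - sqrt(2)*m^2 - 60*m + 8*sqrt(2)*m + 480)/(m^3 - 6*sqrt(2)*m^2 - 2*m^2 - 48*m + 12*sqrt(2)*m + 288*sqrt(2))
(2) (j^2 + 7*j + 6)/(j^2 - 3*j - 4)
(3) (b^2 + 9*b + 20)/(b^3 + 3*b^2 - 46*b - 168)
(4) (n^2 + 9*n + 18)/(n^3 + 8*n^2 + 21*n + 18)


(1) = (m + 5*sqrt(2))/(m + 6)
(2) = (j + 6)/(j - 4)
(3) = (b + 5)/(b^2 - b - 42)
(4) = (n + 6)/(n^2 + 5*n + 6)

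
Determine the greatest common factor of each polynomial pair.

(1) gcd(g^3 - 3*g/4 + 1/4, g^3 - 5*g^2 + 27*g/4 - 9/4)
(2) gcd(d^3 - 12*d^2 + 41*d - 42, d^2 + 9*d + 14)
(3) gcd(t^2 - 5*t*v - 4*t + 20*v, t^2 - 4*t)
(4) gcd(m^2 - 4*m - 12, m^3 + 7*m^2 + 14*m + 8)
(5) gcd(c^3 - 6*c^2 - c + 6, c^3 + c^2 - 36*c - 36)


(1) = g - 1/2
(2) = gcd((d - 7)*(d - 3)*(d - 2), (d + 2)*(d + 7)) = 1
(3) = t - 4
(4) = gcd((m - 6)*(m + 2), (m + 1)*(m + 2)*(m + 4)) = m + 2
(5) = c^2 - 5*c - 6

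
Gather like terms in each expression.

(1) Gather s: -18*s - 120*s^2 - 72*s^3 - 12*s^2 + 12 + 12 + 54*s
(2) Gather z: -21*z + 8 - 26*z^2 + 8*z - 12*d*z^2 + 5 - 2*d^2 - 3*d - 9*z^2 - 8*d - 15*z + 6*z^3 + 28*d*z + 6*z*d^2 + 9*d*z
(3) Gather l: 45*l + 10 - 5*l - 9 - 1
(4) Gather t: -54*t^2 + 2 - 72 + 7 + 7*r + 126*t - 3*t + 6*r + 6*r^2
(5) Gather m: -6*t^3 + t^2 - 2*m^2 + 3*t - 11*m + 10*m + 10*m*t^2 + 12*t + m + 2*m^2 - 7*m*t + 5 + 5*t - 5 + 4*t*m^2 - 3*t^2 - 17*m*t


(1) = -72*s^3 - 132*s^2 + 36*s + 24
(2) = -2*d^2 - 11*d + 6*z^3 + z^2*(-12*d - 35) + z*(6*d^2 + 37*d - 28) + 13
(3) = 40*l
(4) = 6*r^2 + 13*r - 54*t^2 + 123*t - 63
(5) = 4*m^2*t + m*(10*t^2 - 24*t) - 6*t^3 - 2*t^2 + 20*t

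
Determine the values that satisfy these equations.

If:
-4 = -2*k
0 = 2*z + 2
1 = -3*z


Then:
No Solution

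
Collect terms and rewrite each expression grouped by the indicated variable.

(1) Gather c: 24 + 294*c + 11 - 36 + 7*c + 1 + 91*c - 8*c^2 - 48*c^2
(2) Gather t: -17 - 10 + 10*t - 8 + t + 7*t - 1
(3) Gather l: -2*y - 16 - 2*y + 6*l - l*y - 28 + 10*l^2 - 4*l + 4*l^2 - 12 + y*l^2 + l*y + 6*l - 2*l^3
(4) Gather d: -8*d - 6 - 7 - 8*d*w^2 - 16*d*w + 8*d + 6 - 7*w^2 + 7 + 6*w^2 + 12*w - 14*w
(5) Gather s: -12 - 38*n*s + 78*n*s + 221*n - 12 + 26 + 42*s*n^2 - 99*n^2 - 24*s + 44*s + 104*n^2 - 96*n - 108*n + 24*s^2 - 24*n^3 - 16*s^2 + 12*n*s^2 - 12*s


(1) = -56*c^2 + 392*c
(2) = 18*t - 36
(3) = -2*l^3 + l^2*(y + 14) + 8*l - 4*y - 56
(4) = d*(-8*w^2 - 16*w) - w^2 - 2*w
(5) = -24*n^3 + 5*n^2 + 17*n + s^2*(12*n + 8) + s*(42*n^2 + 40*n + 8) + 2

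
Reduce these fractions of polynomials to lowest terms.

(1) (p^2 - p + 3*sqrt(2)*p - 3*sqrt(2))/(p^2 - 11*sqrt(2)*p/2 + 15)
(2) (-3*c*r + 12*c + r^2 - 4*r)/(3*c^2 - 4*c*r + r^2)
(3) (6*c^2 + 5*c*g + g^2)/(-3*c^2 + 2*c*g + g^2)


(1) = (2*p^2 + p*(-2 + 6*sqrt(2)) - 6*sqrt(2))/(2*p^2 - 11*sqrt(2)*p + 30)
(2) = (r - 4)/(-c + r)
(3) = (-2*c - g)/(c - g)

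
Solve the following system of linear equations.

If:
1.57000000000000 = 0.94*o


Then:
o = 1.67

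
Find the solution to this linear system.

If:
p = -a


Then:
a = -p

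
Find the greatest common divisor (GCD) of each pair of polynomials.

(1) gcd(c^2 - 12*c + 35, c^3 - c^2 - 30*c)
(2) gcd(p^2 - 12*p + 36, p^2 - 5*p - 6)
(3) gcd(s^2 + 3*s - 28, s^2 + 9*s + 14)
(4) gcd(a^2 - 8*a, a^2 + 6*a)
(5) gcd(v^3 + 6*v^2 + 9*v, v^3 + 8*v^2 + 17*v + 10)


(1) = 1
(2) = gcd((p - 6)^2, (p - 6)*(p + 1)) = p - 6
(3) = gcd((s - 4)*(s + 7), (s + 2)*(s + 7)) = s + 7
(4) = gcd(a*(a - 8), a*(a + 6)) = a
(5) = gcd(v*(v + 3)^2, (v + 1)*(v + 2)*(v + 5)) = 1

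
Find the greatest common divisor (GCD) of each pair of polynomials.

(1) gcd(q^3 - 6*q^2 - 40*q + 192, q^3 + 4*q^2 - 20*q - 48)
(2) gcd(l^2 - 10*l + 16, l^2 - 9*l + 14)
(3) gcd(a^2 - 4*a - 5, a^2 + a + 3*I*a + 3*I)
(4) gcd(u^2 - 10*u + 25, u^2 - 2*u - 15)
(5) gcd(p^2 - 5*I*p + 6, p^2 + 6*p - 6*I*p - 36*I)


(1) = gcd((q - 8)*(q - 4)*(q + 6), (q - 4)*(q + 2)*(q + 6)) = q^2 + 2*q - 24
(2) = l - 2
(3) = gcd((a - 5)*(a + 1), (a + 1)*(a + 3*I)) = a + 1
(4) = u - 5
(5) = gcd((p - 6*I)*(p + I), (p + 6)*(p - 6*I)) = p - 6*I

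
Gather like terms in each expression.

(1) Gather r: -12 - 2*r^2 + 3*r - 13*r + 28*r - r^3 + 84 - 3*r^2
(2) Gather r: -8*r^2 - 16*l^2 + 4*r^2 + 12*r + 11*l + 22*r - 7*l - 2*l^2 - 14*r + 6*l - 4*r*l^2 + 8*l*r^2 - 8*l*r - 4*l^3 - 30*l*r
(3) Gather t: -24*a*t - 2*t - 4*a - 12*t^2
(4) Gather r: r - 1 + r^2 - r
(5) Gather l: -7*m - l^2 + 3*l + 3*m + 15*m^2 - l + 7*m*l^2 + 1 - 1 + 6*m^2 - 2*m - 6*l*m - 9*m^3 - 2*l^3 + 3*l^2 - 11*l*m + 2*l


(1) = -r^3 - 5*r^2 + 18*r + 72
(2) = -4*l^3 - 18*l^2 + 10*l + r^2*(8*l - 4) + r*(-4*l^2 - 38*l + 20)
(3) = -4*a - 12*t^2 + t*(-24*a - 2)
(4) = r^2 - 1
(5) = -2*l^3 + l^2*(7*m + 2) + l*(4 - 17*m) - 9*m^3 + 21*m^2 - 6*m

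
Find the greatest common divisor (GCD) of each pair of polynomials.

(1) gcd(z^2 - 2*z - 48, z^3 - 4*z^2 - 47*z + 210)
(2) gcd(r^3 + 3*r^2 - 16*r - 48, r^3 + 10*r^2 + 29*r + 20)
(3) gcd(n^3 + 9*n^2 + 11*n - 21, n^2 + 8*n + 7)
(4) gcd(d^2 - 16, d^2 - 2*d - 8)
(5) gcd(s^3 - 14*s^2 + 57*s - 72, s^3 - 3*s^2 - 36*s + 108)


(1) = gcd((z - 8)*(z + 6), (z - 6)*(z - 5)*(z + 7)) = 1
(2) = gcd((r - 4)*(r + 3)*(r + 4), (r + 1)*(r + 4)*(r + 5)) = r + 4
(3) = n + 7
(4) = d - 4
(5) = s - 3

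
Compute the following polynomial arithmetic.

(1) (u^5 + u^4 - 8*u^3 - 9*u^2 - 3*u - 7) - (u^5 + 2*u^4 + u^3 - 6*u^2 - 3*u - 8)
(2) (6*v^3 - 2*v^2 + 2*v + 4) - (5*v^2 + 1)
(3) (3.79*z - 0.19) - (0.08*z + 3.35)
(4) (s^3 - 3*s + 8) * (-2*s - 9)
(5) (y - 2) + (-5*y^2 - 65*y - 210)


(1) = -u^4 - 9*u^3 - 3*u^2 + 1
(2) = 6*v^3 - 7*v^2 + 2*v + 3
(3) = 3.71*z - 3.54
(4) = -2*s^4 - 9*s^3 + 6*s^2 + 11*s - 72
(5) = -5*y^2 - 64*y - 212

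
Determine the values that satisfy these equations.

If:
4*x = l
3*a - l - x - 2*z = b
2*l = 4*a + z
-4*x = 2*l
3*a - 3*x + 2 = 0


Then:
a = -2/3
b = -22/3
l = 0
x = 0
z = 8/3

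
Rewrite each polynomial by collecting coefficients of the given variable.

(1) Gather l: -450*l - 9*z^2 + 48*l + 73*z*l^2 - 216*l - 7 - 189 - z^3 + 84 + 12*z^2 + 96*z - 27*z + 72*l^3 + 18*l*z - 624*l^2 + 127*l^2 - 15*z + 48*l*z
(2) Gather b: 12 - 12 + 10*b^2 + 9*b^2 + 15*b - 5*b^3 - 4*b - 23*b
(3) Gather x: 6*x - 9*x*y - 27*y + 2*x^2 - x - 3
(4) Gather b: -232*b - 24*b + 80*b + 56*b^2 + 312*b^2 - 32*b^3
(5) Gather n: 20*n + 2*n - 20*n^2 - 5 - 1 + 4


(1) = 72*l^3 + l^2*(73*z - 497) + l*(66*z - 618) - z^3 + 3*z^2 + 54*z - 112
(2) = -5*b^3 + 19*b^2 - 12*b
(3) = 2*x^2 + x*(5 - 9*y) - 27*y - 3
(4) = -32*b^3 + 368*b^2 - 176*b
(5) = -20*n^2 + 22*n - 2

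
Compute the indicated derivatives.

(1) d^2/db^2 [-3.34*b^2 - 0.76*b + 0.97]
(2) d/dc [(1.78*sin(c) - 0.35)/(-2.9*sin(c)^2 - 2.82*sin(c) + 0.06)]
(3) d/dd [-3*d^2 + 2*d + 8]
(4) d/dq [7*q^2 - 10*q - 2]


(1) = -6.68000000000000
(2) = (5.162*sin(c)^2 - 2.03*sin(c) - 0.8802)*cos(c)/(8.41*sin(c)^4 + 16.356*sin(c)^3 + 7.6044*sin(c)^2 - 0.3384*sin(c) + 0.0036)
(3) = 2 - 6*d
(4) = 14*q - 10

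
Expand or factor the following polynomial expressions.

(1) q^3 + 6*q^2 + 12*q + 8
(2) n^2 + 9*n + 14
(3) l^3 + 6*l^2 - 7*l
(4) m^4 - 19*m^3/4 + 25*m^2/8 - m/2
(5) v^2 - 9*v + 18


(1) = (q + 2)^3
(2) = (n + 2)*(n + 7)
(3) = l*(l - 1)*(l + 7)
(4) = m*(m - 4)*(m - 1/2)*(m - 1/4)
(5) = (v - 6)*(v - 3)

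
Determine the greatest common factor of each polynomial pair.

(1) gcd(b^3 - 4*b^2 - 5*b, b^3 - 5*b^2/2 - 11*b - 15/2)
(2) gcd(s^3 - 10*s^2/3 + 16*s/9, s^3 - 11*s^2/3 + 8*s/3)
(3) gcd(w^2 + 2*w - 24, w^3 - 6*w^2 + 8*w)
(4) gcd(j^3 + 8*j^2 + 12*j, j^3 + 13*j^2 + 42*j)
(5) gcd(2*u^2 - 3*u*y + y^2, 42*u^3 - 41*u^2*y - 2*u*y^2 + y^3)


(1) = b^2 - 4*b - 5
(2) = s^2 - 8*s/3
(3) = gcd((w - 4)*(w + 6), w*(w - 4)*(w - 2)) = w - 4
(4) = j^2 + 6*j
(5) = gcd((-2*u + y)*(-u + y), (-7*u + y)*(-u + y)*(6*u + y)) = -u + y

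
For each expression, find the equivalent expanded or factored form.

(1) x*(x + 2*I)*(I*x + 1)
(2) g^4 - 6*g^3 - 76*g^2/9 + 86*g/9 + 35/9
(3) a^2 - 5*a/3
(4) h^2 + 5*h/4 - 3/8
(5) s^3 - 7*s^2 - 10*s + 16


(1) = I*x^3 - x^2 + 2*I*x
(2) = (g - 7)*(g - 1)*(g + 1/3)*(g + 5/3)
(3) = a*(a - 5/3)
(4) = (h - 1/4)*(h + 3/2)
(5) = (s - 8)*(s - 1)*(s + 2)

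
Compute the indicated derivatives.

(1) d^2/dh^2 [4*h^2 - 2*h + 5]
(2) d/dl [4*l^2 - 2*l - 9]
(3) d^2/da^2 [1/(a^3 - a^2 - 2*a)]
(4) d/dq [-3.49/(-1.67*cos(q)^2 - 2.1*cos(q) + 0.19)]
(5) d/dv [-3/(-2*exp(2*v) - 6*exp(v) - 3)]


(1) = 8
(2) = 8*l - 2
(3) = 2*(a*(1 - 3*a)*(-a^2 + a + 2) - (-3*a^2 + 2*a + 2)^2)/(a^3*(-a^2 + a + 2)^3)
(4) = (11.6566*cos(q) + 7.329)*sin(q)/(1.67*cos(q)^2 + 2.1*cos(q) - 0.19)^2
(5) = (-12*exp(v) - 18)*exp(v)/(2*exp(2*v) + 6*exp(v) + 3)^2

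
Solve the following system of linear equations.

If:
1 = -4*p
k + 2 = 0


Then:
k = -2
p = -1/4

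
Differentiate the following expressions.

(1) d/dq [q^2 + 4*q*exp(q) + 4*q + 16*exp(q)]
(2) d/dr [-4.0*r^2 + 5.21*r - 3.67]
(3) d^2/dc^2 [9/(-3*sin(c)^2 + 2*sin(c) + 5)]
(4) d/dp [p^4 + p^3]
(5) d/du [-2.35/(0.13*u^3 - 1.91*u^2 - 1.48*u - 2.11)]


(1) = 4*q*exp(q) + 2*q + 20*exp(q) + 4
(2) = 5.21 - 8.0*r
(3) = 18*(18*sin(c)^3 - 27*sin(c)^2 + 32*sin(c) - 19)/((sin(c) + 1)^2*(3*sin(c) - 5)^3)
(4) = p^2*(4*p + 3)
(5) = (0.9165*u^2 - 8.977*u - 3.478)/(-0.13*u^3 + 1.91*u^2 + 1.48*u + 2.11)^2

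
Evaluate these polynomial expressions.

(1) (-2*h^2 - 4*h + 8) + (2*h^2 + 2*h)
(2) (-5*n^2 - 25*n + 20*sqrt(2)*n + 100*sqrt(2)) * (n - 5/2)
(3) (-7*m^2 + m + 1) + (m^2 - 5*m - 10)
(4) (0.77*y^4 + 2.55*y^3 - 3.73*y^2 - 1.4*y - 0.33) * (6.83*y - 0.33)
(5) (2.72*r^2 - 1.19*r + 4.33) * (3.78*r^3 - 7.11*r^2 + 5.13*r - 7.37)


(1) = 8 - 2*h
(2) = -5*n^3 - 25*n^2/2 + 20*sqrt(2)*n^2 + 125*n/2 + 50*sqrt(2)*n - 250*sqrt(2)
(3) = -6*m^2 - 4*m - 9
(4) = 5.2591*y^5 + 17.1624*y^4 - 26.3174*y^3 - 8.3311*y^2 - 1.7919*y + 0.1089
(5) = 10.2816*r^5 - 23.8374*r^4 + 38.7819*r^3 - 56.9374*r^2 + 30.9832*r - 31.9121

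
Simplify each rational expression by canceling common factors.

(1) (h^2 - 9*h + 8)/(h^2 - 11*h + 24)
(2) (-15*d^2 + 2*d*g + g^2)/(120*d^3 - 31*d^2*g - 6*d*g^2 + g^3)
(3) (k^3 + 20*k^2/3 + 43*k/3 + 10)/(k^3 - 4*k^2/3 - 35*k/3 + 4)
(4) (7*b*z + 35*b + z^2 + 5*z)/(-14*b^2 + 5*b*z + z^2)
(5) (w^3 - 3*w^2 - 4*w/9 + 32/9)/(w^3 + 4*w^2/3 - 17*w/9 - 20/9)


(1) = (h - 1)/(h - 3)
(2) = -1/(8*d - g)
(3) = (3*k^2 + 11*k + 10)/(3*k^2 - 13*k + 4)
(4) = (z + 5)/(-2*b + z)
(5) = (3*w - 8)/(3*w + 5)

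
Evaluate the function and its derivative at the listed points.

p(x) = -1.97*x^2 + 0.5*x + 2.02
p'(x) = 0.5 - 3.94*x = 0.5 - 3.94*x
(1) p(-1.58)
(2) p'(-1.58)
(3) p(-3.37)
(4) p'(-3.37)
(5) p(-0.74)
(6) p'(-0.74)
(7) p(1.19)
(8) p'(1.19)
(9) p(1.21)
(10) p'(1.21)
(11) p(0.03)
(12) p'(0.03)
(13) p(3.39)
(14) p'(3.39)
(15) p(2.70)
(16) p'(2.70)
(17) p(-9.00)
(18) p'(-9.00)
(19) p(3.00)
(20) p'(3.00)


(1) = -3.69
(2) = 6.73
(3) = -22.04
(4) = 13.78
(5) = 0.57
(6) = 3.42
(7) = -0.17
(8) = -4.19
(9) = -0.26
(10) = -4.27
(11) = 2.03
(12) = 0.38
(13) = -18.92
(14) = -12.86
(15) = -10.99
(16) = -10.14
(17) = -162.05
(18) = 35.96
(19) = -14.21
(20) = -11.32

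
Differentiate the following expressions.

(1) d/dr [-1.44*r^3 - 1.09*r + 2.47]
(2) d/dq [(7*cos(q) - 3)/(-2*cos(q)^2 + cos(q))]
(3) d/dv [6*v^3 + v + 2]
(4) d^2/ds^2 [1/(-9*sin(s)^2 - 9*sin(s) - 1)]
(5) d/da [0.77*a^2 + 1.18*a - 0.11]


(1) = -4.32*r^2 - 1.09
(2) = (-14*sin(q) - 3*sin(q)/cos(q)^2 + 12*tan(q))/(2*cos(q) - 1)^2
(3) = 18*v^2 + 1
(4) = 9*(36*sin(s)^4 + 27*sin(s)^3 - 49*sin(s)^2 - 55*sin(s) - 16)/(9*sin(s)^2 + 9*sin(s) + 1)^3
(5) = 1.54*a + 1.18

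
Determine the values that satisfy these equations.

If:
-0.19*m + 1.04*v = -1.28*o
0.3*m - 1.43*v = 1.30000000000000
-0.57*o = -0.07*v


Then:
m = 17.80
o = 0.35
v = 2.82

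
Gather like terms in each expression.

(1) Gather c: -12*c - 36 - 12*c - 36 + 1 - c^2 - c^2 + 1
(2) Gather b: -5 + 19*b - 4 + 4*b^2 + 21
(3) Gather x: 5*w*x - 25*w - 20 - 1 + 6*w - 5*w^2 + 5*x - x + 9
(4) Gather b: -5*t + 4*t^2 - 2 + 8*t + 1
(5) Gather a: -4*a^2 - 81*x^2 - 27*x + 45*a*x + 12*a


(1) = -2*c^2 - 24*c - 70
(2) = 4*b^2 + 19*b + 12
(3) = -5*w^2 - 19*w + x*(5*w + 4) - 12
(4) = 4*t^2 + 3*t - 1
(5) = -4*a^2 + a*(45*x + 12) - 81*x^2 - 27*x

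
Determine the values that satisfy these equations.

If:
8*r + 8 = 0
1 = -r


Then:
r = -1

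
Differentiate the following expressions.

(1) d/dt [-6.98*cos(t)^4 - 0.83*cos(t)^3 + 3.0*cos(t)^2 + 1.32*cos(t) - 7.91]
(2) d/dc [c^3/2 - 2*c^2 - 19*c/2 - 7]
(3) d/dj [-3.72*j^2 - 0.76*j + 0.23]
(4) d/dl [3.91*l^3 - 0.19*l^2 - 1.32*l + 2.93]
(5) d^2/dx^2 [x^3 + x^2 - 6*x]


(1) = (27.92*cos(t)^3 + 2.49*cos(t)^2 - 6.0*cos(t) - 1.32)*sin(t)
(2) = 3*c^2/2 - 4*c - 19/2
(3) = -7.44*j - 0.76
(4) = 11.73*l^2 - 0.38*l - 1.32
(5) = 6*x + 2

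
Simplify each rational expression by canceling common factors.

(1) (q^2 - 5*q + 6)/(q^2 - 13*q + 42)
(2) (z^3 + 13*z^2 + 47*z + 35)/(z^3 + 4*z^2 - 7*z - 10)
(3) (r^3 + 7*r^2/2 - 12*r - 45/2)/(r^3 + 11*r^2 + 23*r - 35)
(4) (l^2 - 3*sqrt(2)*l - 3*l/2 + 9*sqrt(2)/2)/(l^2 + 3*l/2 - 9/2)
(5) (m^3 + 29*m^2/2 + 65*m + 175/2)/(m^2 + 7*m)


(1) = (q^2 - 5*q + 6)/(q^2 - 13*q + 42)
(2) = (z + 7)/(z - 2)
(3) = (2*r^2 - 3*r - 9)/(2*r^2 + 12*r - 14)
(4) = (4*l - 12*sqrt(2))/(4*l + 12)
(5) = (2*m^2 + 15*m + 25)/(2*m)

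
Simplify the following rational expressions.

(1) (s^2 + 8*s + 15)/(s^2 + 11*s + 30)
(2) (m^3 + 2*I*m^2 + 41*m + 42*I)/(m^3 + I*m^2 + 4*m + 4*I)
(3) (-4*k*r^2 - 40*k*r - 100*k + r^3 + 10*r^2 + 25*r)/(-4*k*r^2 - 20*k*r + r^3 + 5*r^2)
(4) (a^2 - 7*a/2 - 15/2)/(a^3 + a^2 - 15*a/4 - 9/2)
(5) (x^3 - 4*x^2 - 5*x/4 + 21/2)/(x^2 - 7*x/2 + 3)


(1) = (s + 3)/(s + 6)
(2) = (m^2 + I*m + 42)/(m^2 + 4)
(3) = (r + 5)/r
(4) = (2*a - 10)/(2*a^2 - a - 6)
(5) = (4*x^2 - 8*x - 21)/(4*x - 6)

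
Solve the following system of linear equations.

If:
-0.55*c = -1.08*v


Then:
c = 1.96363636363636*v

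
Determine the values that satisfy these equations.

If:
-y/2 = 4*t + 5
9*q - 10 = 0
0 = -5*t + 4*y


Then:
q = 10/9
t = -40/37
y = -50/37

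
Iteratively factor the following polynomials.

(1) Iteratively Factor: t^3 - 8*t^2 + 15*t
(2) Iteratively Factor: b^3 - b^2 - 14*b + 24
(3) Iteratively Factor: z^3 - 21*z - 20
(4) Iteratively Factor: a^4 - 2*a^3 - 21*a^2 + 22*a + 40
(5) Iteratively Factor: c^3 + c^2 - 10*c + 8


(1) = (t - 5)*(t^2 - 3*t) = t*(t - 5)*(t - 3)
(2) = (b - 3)*(b^2 + 2*b - 8) = (b - 3)*(b + 4)*(b - 2)
(3) = (z - 5)*(z^2 + 5*z + 4) = (z - 5)*(z + 1)*(z + 4)
(4) = (a + 1)*(a^3 - 3*a^2 - 18*a + 40) = (a - 5)*(a + 1)*(a^2 + 2*a - 8) = (a - 5)*(a - 2)*(a + 1)*(a + 4)
(5) = (c + 4)*(c^2 - 3*c + 2) = (c - 1)*(c + 4)*(c - 2)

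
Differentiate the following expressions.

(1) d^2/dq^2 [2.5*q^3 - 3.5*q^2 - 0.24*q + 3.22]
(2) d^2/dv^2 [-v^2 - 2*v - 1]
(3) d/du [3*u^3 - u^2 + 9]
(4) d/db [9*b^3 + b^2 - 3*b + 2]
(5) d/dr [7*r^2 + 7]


(1) = 15.0*q - 7.0
(2) = -2
(3) = u*(9*u - 2)
(4) = 27*b^2 + 2*b - 3
(5) = 14*r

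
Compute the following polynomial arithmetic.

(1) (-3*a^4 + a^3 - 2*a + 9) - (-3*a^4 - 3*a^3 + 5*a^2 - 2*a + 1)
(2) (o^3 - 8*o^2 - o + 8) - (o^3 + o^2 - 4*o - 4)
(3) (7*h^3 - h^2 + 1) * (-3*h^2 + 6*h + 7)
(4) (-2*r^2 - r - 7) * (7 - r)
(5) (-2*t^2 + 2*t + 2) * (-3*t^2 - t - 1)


(1) = 4*a^3 - 5*a^2 + 8
(2) = -9*o^2 + 3*o + 12
(3) = -21*h^5 + 45*h^4 + 43*h^3 - 10*h^2 + 6*h + 7
(4) = 2*r^3 - 13*r^2 - 49
(5) = 6*t^4 - 4*t^3 - 6*t^2 - 4*t - 2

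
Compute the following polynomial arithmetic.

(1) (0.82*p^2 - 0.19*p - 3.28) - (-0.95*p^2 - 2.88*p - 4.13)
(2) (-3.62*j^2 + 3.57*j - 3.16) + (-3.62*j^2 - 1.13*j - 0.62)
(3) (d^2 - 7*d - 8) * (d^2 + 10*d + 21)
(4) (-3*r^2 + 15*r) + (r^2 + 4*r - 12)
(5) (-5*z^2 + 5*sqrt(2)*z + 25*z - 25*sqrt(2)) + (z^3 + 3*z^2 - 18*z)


(1) = 1.77*p^2 + 2.69*p + 0.85
(2) = -7.24*j^2 + 2.44*j - 3.78
(3) = d^4 + 3*d^3 - 57*d^2 - 227*d - 168
(4) = -2*r^2 + 19*r - 12
(5) = z^3 - 2*z^2 + 7*z + 5*sqrt(2)*z - 25*sqrt(2)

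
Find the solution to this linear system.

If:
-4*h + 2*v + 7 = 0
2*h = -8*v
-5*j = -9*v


Then:
h = 14/9
j = -7/10
v = -7/18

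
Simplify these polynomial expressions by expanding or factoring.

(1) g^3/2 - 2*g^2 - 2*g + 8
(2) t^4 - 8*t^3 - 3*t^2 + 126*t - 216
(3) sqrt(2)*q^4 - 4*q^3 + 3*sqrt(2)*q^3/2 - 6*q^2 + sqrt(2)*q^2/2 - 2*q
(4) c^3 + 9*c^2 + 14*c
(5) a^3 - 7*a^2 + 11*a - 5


(1) = (g/2 + 1)*(g - 4)*(g - 2)
(2) = (t - 6)*(t - 3)^2*(t + 4)
(3) = q*(q + 1)*(q - 2*sqrt(2))*(sqrt(2)*q + sqrt(2)/2)
(4) = c*(c + 2)*(c + 7)
(5) = (a - 5)*(a - 1)^2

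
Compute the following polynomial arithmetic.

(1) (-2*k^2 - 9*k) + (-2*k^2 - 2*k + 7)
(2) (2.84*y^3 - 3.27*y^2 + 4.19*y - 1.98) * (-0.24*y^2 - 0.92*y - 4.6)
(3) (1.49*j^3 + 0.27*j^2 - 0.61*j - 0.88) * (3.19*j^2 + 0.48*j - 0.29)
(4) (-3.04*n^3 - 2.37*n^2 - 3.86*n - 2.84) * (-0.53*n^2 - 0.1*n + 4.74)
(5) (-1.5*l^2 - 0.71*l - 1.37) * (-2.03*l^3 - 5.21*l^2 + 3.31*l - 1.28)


(1) = -4*k^2 - 11*k + 7
(2) = -0.6816*y^5 - 1.828*y^4 - 11.0612*y^3 + 11.6624*y^2 - 17.4524*y + 9.108
(3) = 4.7531*j^5 + 1.5765*j^4 - 2.2484*j^3 - 3.1783*j^2 - 0.2455*j + 0.2552
(4) = 1.6112*n^5 + 1.5601*n^4 - 12.1268*n^3 - 9.3426*n^2 - 18.0124*n - 13.4616
(5) = 3.045*l^5 + 9.2563*l^4 + 1.5152*l^3 + 6.7076*l^2 - 3.6259*l + 1.7536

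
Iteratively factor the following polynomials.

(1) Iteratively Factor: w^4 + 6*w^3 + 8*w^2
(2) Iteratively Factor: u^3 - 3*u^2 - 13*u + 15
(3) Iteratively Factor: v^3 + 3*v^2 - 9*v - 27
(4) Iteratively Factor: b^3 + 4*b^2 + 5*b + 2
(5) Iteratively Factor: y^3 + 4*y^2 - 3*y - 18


(1) = (w + 2)*(w^3 + 4*w^2) = w*(w + 2)*(w^2 + 4*w) = w*(w + 2)*(w + 4)*(w)
(2) = (u - 1)*(u^2 - 2*u - 15) = (u - 5)*(u - 1)*(u + 3)
(3) = (v + 3)*(v^2 - 9) = (v - 3)*(v + 3)*(v + 3)
(4) = (b + 1)*(b^2 + 3*b + 2) = (b + 1)^2*(b + 2)
(5) = (y + 3)*(y^2 + y - 6) = (y - 2)*(y + 3)*(y + 3)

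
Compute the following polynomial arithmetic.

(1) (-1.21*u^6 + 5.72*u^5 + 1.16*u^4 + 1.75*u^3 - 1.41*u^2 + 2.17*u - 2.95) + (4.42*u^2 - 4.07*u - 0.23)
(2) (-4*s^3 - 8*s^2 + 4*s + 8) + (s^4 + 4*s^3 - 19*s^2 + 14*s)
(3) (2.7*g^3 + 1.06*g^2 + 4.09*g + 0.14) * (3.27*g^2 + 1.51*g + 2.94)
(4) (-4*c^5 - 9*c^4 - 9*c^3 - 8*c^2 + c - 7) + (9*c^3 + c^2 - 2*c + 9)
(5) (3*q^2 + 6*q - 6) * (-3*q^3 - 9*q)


(1) = -1.21*u^6 + 5.72*u^5 + 1.16*u^4 + 1.75*u^3 + 3.01*u^2 - 1.9*u - 3.18
(2) = s^4 - 27*s^2 + 18*s + 8
(3) = 8.829*g^5 + 7.5432*g^4 + 22.9129*g^3 + 9.7501*g^2 + 12.236*g + 0.4116
(4) = -4*c^5 - 9*c^4 - 7*c^2 - c + 2
(5) = -9*q^5 - 18*q^4 - 9*q^3 - 54*q^2 + 54*q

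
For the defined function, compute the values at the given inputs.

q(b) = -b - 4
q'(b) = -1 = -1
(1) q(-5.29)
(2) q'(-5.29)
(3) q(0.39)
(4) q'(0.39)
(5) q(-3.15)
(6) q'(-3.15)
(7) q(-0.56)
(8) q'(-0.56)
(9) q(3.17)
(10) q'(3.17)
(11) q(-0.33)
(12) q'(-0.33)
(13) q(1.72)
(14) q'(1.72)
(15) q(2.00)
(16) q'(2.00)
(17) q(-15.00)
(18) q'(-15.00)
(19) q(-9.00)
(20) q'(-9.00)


(1) = 1.29
(2) = -1.00
(3) = -4.39
(4) = -1.00
(5) = -0.85
(6) = -1.00
(7) = -3.44
(8) = -1.00
(9) = -7.17
(10) = -1.00
(11) = -3.67
(12) = -1.00
(13) = -5.72
(14) = -1.00
(15) = -6.00
(16) = -1.00
(17) = 11.00
(18) = -1.00
(19) = 5.00
(20) = -1.00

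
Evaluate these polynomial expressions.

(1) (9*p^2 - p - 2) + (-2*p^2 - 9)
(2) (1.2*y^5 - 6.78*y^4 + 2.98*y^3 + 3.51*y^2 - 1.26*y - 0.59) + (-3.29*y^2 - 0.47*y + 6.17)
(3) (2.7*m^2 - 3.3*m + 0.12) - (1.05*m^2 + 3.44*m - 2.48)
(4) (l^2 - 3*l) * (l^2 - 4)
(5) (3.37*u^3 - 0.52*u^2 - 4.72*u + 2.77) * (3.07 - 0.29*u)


(1) = 7*p^2 - p - 11
(2) = 1.2*y^5 - 6.78*y^4 + 2.98*y^3 + 0.22*y^2 - 1.73*y + 5.58
(3) = 1.65*m^2 - 6.74*m + 2.6
(4) = l^4 - 3*l^3 - 4*l^2 + 12*l
(5) = -0.9773*u^4 + 10.4967*u^3 - 0.2276*u^2 - 15.2937*u + 8.5039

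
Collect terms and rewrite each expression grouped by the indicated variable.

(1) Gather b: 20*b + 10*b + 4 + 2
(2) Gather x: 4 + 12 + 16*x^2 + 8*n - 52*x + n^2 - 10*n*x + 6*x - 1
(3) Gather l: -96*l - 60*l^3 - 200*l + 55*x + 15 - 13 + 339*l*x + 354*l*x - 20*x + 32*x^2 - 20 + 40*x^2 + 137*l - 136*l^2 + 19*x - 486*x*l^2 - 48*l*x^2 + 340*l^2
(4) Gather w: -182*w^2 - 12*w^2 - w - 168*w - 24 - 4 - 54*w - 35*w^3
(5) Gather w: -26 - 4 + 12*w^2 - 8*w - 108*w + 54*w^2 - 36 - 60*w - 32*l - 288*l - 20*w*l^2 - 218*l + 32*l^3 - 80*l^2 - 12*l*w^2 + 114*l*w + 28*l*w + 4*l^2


(1) = 30*b + 6
(2) = n^2 + 8*n + 16*x^2 + x*(-10*n - 46) + 15
(3) = -60*l^3 + l^2*(204 - 486*x) + l*(-48*x^2 + 693*x - 159) + 72*x^2 + 54*x - 18
(4) = -35*w^3 - 194*w^2 - 223*w - 28
(5) = 32*l^3 - 76*l^2 - 538*l + w^2*(66 - 12*l) + w*(-20*l^2 + 142*l - 176) - 66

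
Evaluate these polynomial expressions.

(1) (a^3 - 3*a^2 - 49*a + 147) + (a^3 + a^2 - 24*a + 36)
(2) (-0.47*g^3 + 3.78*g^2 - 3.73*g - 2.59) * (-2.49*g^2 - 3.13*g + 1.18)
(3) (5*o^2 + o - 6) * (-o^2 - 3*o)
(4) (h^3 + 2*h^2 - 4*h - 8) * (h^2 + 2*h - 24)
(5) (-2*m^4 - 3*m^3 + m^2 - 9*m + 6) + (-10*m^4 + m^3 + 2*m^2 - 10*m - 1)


(1) = 2*a^3 - 2*a^2 - 73*a + 183
(2) = 1.1703*g^5 - 7.9411*g^4 - 3.0983*g^3 + 22.5844*g^2 + 3.7053*g - 3.0562
(3) = -5*o^4 - 16*o^3 + 3*o^2 + 18*o
(4) = h^5 + 4*h^4 - 24*h^3 - 64*h^2 + 80*h + 192
(5) = -12*m^4 - 2*m^3 + 3*m^2 - 19*m + 5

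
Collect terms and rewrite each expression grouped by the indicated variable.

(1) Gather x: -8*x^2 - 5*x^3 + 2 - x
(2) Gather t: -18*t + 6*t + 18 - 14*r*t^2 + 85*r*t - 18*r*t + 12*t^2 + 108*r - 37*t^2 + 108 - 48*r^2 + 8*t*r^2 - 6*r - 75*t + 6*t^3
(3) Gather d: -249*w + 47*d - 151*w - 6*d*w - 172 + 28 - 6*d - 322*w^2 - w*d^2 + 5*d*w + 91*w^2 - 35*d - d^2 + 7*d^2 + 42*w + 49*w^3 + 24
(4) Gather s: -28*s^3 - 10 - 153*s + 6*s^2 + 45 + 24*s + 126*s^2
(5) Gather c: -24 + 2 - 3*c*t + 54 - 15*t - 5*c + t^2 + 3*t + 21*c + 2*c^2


(1) = -5*x^3 - 8*x^2 - x + 2
(2) = -48*r^2 + 102*r + 6*t^3 + t^2*(-14*r - 25) + t*(8*r^2 + 67*r - 87) + 126
(3) = d^2*(6 - w) + d*(6 - w) + 49*w^3 - 231*w^2 - 358*w - 120
(4) = -28*s^3 + 132*s^2 - 129*s + 35
(5) = 2*c^2 + c*(16 - 3*t) + t^2 - 12*t + 32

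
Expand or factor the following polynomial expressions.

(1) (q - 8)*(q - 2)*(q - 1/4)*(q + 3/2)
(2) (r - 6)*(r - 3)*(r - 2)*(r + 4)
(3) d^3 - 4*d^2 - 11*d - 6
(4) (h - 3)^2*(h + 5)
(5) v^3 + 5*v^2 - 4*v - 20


(1) = q^4 - 35*q^3/4 + 25*q^2/8 + 95*q/4 - 6
(2) = r^4 - 7*r^3 - 8*r^2 + 108*r - 144
(3) = (d - 6)*(d + 1)^2
(4) = h^3 - h^2 - 21*h + 45
(5) = (v - 2)*(v + 2)*(v + 5)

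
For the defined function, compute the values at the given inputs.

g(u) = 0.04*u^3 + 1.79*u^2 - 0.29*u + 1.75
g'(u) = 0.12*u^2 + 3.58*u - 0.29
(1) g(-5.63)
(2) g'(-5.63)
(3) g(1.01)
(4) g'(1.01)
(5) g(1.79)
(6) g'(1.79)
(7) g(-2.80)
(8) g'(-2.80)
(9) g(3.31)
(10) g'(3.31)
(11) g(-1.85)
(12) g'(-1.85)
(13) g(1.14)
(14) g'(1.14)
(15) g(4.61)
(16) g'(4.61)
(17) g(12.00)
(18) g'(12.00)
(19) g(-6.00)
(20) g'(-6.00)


(1) = 52.98
(2) = -16.64
(3) = 3.32
(4) = 3.45
(5) = 7.20
(6) = 6.50
(7) = 15.72
(8) = -9.37
(9) = 21.85
(10) = 12.87
(11) = 8.16
(12) = -6.50
(13) = 3.80
(14) = 3.95
(15) = 42.37
(16) = 18.76
(17) = 325.15
(18) = 59.95
(19) = 59.29
(20) = -17.45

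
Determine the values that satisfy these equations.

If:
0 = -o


Then:
o = 0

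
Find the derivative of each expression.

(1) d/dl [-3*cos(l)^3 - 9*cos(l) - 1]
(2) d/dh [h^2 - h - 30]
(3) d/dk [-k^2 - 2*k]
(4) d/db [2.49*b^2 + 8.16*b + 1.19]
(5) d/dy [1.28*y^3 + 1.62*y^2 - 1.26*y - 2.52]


(1) = 9*(cos(l)^2 + 1)*sin(l)
(2) = 2*h - 1
(3) = -2*k - 2
(4) = 4.98*b + 8.16
(5) = 3.84*y^2 + 3.24*y - 1.26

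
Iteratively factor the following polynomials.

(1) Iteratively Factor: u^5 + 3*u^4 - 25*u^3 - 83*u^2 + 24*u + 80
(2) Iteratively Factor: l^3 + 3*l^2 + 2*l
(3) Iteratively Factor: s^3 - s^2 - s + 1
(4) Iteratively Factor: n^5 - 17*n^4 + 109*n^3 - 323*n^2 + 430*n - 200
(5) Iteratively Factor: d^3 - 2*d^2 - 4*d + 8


(1) = (u + 4)*(u^4 - u^3 - 21*u^2 + u + 20) = (u + 1)*(u + 4)*(u^3 - 2*u^2 - 19*u + 20) = (u - 5)*(u + 1)*(u + 4)*(u^2 + 3*u - 4) = (u - 5)*(u + 1)*(u + 4)^2*(u - 1)
(2) = (l + 1)*(l^2 + 2*l) = (l + 1)*(l + 2)*(l)
(3) = (s + 1)*(s^2 - 2*s + 1) = (s - 1)*(s + 1)*(s - 1)
(4) = (n - 4)*(n^4 - 13*n^3 + 57*n^2 - 95*n + 50) = (n - 5)*(n - 4)*(n^3 - 8*n^2 + 17*n - 10) = (n - 5)^2*(n - 4)*(n^2 - 3*n + 2) = (n - 5)^2*(n - 4)*(n - 2)*(n - 1)
(5) = (d - 2)*(d^2 - 4) = (d - 2)^2*(d + 2)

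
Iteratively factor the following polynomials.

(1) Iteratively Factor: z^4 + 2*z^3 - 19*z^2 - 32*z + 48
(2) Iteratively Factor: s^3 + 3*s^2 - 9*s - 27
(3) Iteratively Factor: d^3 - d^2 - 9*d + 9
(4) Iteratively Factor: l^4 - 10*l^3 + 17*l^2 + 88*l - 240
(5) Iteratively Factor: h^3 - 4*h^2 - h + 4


(1) = (z - 4)*(z^3 + 6*z^2 + 5*z - 12) = (z - 4)*(z - 1)*(z^2 + 7*z + 12) = (z - 4)*(z - 1)*(z + 4)*(z + 3)
(2) = (s + 3)*(s^2 - 9) = (s - 3)*(s + 3)*(s + 3)
(3) = (d - 1)*(d^2 - 9) = (d - 3)*(d - 1)*(d + 3)
(4) = (l - 4)*(l^3 - 6*l^2 - 7*l + 60) = (l - 4)^2*(l^2 - 2*l - 15) = (l - 4)^2*(l + 3)*(l - 5)
(5) = (h - 1)*(h^2 - 3*h - 4) = (h - 4)*(h - 1)*(h + 1)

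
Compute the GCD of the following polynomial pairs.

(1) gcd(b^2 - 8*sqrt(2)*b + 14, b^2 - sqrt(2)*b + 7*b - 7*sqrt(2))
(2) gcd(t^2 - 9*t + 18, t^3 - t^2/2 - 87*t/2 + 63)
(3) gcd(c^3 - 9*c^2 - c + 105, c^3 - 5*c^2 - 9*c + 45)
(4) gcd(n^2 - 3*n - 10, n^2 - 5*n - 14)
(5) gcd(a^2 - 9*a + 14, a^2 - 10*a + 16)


(1) = gcd((b - 7*sqrt(2))*(b - sqrt(2)), (b + 7)*(b - sqrt(2))) = b - sqrt(2)
(2) = t - 6
(3) = gcd((c - 7)*(c - 5)*(c + 3), (c - 5)*(c - 3)*(c + 3)) = c^2 - 2*c - 15
(4) = gcd((n - 5)*(n + 2), (n - 7)*(n + 2)) = n + 2
(5) = a - 2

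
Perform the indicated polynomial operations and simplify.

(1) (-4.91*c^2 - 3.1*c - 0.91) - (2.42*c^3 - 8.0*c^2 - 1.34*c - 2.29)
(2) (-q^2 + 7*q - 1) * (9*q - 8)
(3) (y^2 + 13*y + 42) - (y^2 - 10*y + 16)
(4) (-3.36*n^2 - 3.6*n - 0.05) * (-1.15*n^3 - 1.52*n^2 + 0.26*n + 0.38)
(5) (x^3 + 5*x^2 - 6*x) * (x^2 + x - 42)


(1) = -2.42*c^3 + 3.09*c^2 - 1.76*c + 1.38
(2) = -9*q^3 + 71*q^2 - 65*q + 8
(3) = 23*y + 26
(4) = 3.864*n^5 + 9.2472*n^4 + 4.6559*n^3 - 2.1368*n^2 - 1.381*n - 0.019
(5) = x^5 + 6*x^4 - 43*x^3 - 216*x^2 + 252*x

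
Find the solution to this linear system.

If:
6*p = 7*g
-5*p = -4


Then:
g = 24/35
p = 4/5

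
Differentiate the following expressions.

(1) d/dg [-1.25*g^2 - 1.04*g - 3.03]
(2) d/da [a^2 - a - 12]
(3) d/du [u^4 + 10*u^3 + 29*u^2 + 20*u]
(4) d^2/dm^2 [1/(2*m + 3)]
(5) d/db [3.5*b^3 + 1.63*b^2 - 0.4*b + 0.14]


(1) = -2.5*g - 1.04
(2) = 2*a - 1
(3) = 4*u^3 + 30*u^2 + 58*u + 20
(4) = 8/(2*m + 3)^3
(5) = 10.5*b^2 + 3.26*b - 0.4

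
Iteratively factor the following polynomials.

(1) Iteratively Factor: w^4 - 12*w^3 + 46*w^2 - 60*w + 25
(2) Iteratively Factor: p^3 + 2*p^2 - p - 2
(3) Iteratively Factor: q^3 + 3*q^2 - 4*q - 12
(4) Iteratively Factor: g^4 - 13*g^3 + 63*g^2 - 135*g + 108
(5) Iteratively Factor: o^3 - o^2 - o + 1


(1) = (w - 1)*(w^3 - 11*w^2 + 35*w - 25) = (w - 1)^2*(w^2 - 10*w + 25) = (w - 5)*(w - 1)^2*(w - 5)
(2) = (p - 1)*(p^2 + 3*p + 2) = (p - 1)*(p + 1)*(p + 2)
(3) = (q - 2)*(q^2 + 5*q + 6) = (q - 2)*(q + 2)*(q + 3)
(4) = (g - 3)*(g^3 - 10*g^2 + 33*g - 36) = (g - 3)^2*(g^2 - 7*g + 12) = (g - 3)^3*(g - 4)
(5) = (o - 1)*(o^2 - 1) = (o - 1)^2*(o + 1)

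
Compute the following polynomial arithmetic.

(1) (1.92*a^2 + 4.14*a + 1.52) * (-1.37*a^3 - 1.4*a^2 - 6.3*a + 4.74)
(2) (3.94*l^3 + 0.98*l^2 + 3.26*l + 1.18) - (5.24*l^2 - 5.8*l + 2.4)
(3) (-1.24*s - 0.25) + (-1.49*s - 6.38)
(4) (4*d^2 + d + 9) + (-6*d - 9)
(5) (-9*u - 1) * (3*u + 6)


(1) = -2.6304*a^5 - 8.3598*a^4 - 19.9744*a^3 - 19.1092*a^2 + 10.0476*a + 7.2048
(2) = 3.94*l^3 - 4.26*l^2 + 9.06*l - 1.22
(3) = -2.73*s - 6.63
(4) = 4*d^2 - 5*d
(5) = -27*u^2 - 57*u - 6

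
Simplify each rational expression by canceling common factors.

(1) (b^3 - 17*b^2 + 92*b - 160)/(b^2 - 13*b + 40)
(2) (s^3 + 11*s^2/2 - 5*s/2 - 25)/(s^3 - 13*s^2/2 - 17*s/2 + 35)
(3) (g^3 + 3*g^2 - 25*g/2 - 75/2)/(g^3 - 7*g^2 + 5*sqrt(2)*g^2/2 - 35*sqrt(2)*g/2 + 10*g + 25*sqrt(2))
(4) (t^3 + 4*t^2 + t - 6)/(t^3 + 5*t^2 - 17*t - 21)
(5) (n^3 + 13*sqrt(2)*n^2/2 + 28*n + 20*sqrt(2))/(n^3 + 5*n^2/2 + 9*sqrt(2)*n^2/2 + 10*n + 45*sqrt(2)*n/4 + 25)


(1) = b - 4
(2) = (s + 5)/(s - 7)
(3) = (4*g^2 + g*(12 - 10*sqrt(2)) - 30*sqrt(2))/(4*g^2 - 28*g + 40)
(4) = (t^3 + 4*t^2 + t - 6)/(t^3 + 5*t^2 - 17*t - 21)
(5) = (8*n + 16*sqrt(2))/(8*n + 20)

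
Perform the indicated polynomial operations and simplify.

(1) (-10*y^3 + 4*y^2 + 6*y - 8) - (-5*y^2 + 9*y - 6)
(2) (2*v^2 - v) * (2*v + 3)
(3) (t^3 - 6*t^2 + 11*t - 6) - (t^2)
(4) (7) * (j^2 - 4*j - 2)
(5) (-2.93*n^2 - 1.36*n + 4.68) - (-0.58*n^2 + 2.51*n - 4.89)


(1) = -10*y^3 + 9*y^2 - 3*y - 2
(2) = 4*v^3 + 4*v^2 - 3*v
(3) = t^3 - 7*t^2 + 11*t - 6
(4) = 7*j^2 - 28*j - 14
(5) = -2.35*n^2 - 3.87*n + 9.57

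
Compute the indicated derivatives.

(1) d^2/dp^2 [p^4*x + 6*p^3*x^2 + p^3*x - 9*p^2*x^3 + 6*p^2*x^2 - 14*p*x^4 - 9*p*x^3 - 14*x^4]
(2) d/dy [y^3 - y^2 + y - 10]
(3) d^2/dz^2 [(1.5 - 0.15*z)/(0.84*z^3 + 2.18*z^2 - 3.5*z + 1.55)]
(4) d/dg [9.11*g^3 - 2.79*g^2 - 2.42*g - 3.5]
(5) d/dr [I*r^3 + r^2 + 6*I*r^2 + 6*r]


(1) = 6*x*(2*p^2 + 6*p*x + p - 3*x^2 + 2*x)
(2) = 3*y^2 - 2*y + 1
(3) = (-0.63504*z^5 + 11.05272*z^4 + 41.64108*z^3 + 18.6552*z^2 - 77.3469*z + 24.9855)/(0.592704*z^9 + 4.614624*z^8 + 4.567248*z^7 - 24.813928*z^6 - 2.00004*z^5 + 74.87166*z^4 - 107.7797*z^3 + 72.67485*z^2 - 25.22625*z + 3.723875)
(4) = 27.33*g^2 - 5.58*g - 2.42
(5) = 3*I*r^2 + r*(2 + 12*I) + 6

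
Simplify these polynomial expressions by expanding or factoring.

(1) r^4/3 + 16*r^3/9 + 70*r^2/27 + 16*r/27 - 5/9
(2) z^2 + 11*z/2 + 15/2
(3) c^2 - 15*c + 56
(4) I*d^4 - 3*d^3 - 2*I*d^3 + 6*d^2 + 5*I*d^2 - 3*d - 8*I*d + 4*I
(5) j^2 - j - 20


(1) = (r/3 + 1)*(r - 1/3)*(r + 1)*(r + 5/3)
(2) = (z + 5/2)*(z + 3)
(3) = (c - 8)*(c - 7)
(4) = (d - 1)^2*(d + 4*I)*(I*d + 1)
(5) = (j - 5)*(j + 4)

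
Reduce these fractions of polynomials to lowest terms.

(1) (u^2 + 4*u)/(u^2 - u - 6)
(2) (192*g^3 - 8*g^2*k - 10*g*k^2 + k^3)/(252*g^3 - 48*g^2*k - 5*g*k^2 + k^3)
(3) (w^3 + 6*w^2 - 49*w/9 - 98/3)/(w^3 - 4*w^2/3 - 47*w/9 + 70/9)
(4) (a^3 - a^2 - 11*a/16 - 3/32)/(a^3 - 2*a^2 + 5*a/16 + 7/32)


(1) = (u^2 + 4*u)/(u^2 - u - 6)
(2) = (32*g^2 + 4*g*k - k^2)/(42*g^2 - g*k - k^2)
(3) = (3*w^2 + 11*w - 42)/(3*w^2 - 11*w + 10)
(4) = (8*a^2 - 10*a - 3)/(8*a^2 - 18*a + 7)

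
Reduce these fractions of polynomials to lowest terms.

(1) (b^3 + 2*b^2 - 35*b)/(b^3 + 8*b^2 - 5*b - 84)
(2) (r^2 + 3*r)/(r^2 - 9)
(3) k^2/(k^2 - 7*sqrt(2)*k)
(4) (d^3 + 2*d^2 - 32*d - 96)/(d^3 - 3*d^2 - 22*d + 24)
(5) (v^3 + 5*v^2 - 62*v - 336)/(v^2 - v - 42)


(1) = (b^2 - 5*b)/(b^2 + b - 12)
(2) = r/(r - 3)
(3) = k/(k - 7*sqrt(2))
(4) = (d + 4)/(d - 1)
(5) = (v^2 - v - 56)/(v - 7)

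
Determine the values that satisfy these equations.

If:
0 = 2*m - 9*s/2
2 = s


Then:
m = 9/2
s = 2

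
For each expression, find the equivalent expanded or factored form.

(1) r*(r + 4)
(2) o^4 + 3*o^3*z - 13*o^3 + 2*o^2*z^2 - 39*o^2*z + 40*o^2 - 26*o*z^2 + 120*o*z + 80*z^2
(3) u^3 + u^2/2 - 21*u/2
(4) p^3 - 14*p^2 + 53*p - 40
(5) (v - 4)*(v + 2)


(1) = r^2 + 4*r
(2) = (o - 8)*(o - 5)*(o + z)*(o + 2*z)
(3) = u*(u - 3)*(u + 7/2)
(4) = (p - 8)*(p - 5)*(p - 1)
(5) = v^2 - 2*v - 8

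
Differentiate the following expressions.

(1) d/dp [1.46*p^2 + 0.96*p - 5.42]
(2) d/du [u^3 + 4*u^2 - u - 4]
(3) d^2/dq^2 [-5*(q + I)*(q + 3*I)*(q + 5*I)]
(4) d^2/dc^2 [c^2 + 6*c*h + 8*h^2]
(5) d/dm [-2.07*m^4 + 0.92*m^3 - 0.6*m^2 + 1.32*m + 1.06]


(1) = 2.92*p + 0.96
(2) = 3*u^2 + 8*u - 1
(3) = -30*q - 90*I
(4) = 2
(5) = -8.28*m^3 + 2.76*m^2 - 1.2*m + 1.32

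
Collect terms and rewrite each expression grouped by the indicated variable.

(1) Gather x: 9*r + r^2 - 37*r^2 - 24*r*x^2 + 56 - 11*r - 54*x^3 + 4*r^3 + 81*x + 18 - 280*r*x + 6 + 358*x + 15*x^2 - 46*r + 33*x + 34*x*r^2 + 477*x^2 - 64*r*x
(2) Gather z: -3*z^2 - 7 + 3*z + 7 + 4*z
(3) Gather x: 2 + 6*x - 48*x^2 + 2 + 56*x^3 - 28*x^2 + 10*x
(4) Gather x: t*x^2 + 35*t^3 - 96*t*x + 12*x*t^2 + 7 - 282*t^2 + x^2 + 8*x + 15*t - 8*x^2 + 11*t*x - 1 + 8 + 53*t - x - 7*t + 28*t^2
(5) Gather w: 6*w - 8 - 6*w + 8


(1) = 4*r^3 - 36*r^2 - 48*r - 54*x^3 + x^2*(492 - 24*r) + x*(34*r^2 - 344*r + 472) + 80
(2) = -3*z^2 + 7*z
(3) = 56*x^3 - 76*x^2 + 16*x + 4
(4) = 35*t^3 - 254*t^2 + 61*t + x^2*(t - 7) + x*(12*t^2 - 85*t + 7) + 14
(5) = 0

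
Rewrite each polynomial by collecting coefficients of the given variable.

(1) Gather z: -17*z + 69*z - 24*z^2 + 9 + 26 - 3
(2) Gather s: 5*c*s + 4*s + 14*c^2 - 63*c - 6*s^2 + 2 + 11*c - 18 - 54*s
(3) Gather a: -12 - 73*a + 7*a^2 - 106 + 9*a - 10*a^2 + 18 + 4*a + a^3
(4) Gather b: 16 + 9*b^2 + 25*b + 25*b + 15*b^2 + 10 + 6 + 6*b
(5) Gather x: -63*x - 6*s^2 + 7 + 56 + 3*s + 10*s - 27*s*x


(1) = -24*z^2 + 52*z + 32
(2) = 14*c^2 - 52*c - 6*s^2 + s*(5*c - 50) - 16
(3) = a^3 - 3*a^2 - 60*a - 100
(4) = 24*b^2 + 56*b + 32
(5) = -6*s^2 + 13*s + x*(-27*s - 63) + 63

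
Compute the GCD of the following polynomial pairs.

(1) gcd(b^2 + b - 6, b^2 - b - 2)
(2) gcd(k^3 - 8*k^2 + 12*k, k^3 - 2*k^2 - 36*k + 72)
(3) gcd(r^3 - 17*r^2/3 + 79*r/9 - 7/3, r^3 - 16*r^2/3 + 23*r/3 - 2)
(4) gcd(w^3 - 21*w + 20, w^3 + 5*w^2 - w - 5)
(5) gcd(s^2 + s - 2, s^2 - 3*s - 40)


(1) = b - 2
(2) = k^2 - 8*k + 12
(3) = r^2 - 10*r/3 + 1
(4) = w^2 + 4*w - 5
(5) = gcd((s - 1)*(s + 2), (s - 8)*(s + 5)) = 1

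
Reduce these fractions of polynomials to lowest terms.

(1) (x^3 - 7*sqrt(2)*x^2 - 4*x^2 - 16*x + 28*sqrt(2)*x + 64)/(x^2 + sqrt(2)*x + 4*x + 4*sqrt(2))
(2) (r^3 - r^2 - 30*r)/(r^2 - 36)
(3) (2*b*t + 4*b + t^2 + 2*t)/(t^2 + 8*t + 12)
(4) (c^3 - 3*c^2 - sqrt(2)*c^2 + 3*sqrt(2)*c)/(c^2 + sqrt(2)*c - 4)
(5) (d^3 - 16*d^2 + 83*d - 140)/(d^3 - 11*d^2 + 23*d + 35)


(1) = (x^2 + x*(-8*sqrt(2) - 4) + 32*sqrt(2))/(x + 4)
(2) = (r^2 + 5*r)/(r + 6)
(3) = (2*b + t)/(t + 6)
(4) = (c^2 - 3*c)/(c + 2*sqrt(2))
(5) = (d - 4)/(d + 1)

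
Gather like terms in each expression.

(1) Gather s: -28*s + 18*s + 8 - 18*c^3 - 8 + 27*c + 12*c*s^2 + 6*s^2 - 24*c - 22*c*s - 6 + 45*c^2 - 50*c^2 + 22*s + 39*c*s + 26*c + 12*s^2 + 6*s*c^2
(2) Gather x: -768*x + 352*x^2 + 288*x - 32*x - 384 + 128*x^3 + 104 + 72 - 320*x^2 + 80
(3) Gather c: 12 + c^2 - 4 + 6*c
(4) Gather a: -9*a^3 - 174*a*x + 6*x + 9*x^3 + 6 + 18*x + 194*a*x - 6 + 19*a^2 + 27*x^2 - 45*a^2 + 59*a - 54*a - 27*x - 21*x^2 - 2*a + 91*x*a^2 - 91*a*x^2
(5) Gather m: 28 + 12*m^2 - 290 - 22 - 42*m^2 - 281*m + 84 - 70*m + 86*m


(1) = -18*c^3 - 5*c^2 + 29*c + s^2*(12*c + 18) + s*(6*c^2 + 17*c + 12) - 6
(2) = 128*x^3 + 32*x^2 - 512*x - 128
(3) = c^2 + 6*c + 8
(4) = -9*a^3 + a^2*(91*x - 26) + a*(-91*x^2 + 20*x + 3) + 9*x^3 + 6*x^2 - 3*x
(5) = -30*m^2 - 265*m - 200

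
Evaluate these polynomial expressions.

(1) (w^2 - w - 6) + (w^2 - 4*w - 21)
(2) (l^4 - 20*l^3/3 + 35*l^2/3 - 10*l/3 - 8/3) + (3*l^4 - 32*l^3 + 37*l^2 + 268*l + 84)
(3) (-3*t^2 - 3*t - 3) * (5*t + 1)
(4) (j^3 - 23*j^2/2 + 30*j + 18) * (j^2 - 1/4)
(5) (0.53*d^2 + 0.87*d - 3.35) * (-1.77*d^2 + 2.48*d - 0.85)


(1) = 2*w^2 - 5*w - 27
(2) = 4*l^4 - 116*l^3/3 + 146*l^2/3 + 794*l/3 + 244/3
(3) = -15*t^3 - 18*t^2 - 18*t - 3
(4) = j^5 - 23*j^4/2 + 119*j^3/4 + 167*j^2/8 - 15*j/2 - 9/2
(5) = -0.9381*d^4 - 0.2255*d^3 + 7.6366*d^2 - 9.0475*d + 2.8475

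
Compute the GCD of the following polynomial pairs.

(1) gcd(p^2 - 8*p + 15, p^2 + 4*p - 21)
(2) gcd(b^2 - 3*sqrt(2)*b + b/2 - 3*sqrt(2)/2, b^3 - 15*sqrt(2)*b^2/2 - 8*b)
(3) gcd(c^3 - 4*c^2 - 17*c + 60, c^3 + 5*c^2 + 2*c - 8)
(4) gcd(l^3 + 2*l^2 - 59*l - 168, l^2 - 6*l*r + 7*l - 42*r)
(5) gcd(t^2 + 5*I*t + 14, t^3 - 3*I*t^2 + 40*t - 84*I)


(1) = gcd((p - 5)*(p - 3), (p - 3)*(p + 7)) = p - 3
(2) = 1
(3) = c + 4
(4) = gcd((l - 8)*(l + 3)*(l + 7), (l + 7)*(l - 6*r)) = l + 7
(5) = gcd((t - 2*I)*(t + 7*I), (t - 7*I)*(t - 2*I)*(t + 6*I)) = t - 2*I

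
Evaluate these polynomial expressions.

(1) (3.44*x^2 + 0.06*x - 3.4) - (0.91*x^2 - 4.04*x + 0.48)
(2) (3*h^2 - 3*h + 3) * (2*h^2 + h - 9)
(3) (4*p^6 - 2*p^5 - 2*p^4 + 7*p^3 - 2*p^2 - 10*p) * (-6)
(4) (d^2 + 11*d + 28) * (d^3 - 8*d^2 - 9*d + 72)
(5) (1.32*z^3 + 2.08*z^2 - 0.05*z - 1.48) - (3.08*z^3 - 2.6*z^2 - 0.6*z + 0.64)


(1) = 2.53*x^2 + 4.1*x - 3.88
(2) = 6*h^4 - 3*h^3 - 24*h^2 + 30*h - 27
(3) = -24*p^6 + 12*p^5 + 12*p^4 - 42*p^3 + 12*p^2 + 60*p
(4) = d^5 + 3*d^4 - 69*d^3 - 251*d^2 + 540*d + 2016
(5) = -1.76*z^3 + 4.68*z^2 + 0.55*z - 2.12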